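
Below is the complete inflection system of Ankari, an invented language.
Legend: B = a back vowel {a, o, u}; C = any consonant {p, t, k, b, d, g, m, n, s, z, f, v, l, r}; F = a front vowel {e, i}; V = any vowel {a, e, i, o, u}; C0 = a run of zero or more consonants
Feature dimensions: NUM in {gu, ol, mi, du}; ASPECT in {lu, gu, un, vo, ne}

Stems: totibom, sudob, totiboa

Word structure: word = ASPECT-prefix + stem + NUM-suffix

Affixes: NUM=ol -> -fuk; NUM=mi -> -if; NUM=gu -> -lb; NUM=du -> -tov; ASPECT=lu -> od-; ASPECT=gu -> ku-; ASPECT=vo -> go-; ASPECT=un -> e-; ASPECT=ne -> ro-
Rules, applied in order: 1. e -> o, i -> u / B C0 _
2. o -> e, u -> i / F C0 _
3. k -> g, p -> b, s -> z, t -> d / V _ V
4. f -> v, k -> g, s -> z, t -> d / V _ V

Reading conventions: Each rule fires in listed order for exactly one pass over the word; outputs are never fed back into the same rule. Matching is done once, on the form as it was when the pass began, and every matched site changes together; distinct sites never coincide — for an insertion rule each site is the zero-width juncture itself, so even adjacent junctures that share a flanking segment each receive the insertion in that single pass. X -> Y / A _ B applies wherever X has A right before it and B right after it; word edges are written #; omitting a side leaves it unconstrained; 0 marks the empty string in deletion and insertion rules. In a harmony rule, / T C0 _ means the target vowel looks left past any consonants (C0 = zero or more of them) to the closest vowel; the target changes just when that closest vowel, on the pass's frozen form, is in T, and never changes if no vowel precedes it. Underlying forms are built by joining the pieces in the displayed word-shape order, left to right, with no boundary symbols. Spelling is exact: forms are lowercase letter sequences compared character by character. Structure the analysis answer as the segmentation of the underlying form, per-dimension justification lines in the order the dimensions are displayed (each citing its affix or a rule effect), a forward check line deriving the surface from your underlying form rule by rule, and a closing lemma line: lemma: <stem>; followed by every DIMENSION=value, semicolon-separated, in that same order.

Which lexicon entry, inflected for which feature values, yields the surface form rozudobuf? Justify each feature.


underlying: ro-sudob-if
NUM=mi - signalled by the affix -if
ASPECT=ne - signalled by the affix ro-
check: rosudobif -> rosudobuf -> rosudobuf -> rozudobuf -> rozudobuf
lemma: sudob; NUM=mi; ASPECT=ne


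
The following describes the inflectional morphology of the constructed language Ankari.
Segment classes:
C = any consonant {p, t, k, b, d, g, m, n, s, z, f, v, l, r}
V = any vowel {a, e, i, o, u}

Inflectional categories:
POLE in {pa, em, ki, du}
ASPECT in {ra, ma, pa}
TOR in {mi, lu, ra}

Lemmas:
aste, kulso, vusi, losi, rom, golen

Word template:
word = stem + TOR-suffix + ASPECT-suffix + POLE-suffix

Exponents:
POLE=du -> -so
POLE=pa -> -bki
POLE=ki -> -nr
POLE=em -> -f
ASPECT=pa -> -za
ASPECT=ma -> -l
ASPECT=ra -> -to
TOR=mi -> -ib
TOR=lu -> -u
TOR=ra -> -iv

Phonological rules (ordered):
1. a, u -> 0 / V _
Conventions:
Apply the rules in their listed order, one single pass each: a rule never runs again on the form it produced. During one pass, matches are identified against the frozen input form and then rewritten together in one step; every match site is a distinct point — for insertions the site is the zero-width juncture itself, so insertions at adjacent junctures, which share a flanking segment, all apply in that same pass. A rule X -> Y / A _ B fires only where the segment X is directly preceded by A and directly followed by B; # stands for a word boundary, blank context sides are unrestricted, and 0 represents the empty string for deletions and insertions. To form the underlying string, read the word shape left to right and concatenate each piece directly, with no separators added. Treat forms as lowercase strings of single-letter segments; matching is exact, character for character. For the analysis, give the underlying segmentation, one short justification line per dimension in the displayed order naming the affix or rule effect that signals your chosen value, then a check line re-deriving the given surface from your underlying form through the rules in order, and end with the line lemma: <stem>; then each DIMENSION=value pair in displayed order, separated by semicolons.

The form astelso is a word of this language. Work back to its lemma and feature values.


underlying: aste-u-l-so
POLE=du - signalled by the affix -so
ASPECT=ma - signalled by the affix -l
TOR=lu - signalled by the affix -u
check: asteulso -> astelso
lemma: aste; POLE=du; ASPECT=ma; TOR=lu


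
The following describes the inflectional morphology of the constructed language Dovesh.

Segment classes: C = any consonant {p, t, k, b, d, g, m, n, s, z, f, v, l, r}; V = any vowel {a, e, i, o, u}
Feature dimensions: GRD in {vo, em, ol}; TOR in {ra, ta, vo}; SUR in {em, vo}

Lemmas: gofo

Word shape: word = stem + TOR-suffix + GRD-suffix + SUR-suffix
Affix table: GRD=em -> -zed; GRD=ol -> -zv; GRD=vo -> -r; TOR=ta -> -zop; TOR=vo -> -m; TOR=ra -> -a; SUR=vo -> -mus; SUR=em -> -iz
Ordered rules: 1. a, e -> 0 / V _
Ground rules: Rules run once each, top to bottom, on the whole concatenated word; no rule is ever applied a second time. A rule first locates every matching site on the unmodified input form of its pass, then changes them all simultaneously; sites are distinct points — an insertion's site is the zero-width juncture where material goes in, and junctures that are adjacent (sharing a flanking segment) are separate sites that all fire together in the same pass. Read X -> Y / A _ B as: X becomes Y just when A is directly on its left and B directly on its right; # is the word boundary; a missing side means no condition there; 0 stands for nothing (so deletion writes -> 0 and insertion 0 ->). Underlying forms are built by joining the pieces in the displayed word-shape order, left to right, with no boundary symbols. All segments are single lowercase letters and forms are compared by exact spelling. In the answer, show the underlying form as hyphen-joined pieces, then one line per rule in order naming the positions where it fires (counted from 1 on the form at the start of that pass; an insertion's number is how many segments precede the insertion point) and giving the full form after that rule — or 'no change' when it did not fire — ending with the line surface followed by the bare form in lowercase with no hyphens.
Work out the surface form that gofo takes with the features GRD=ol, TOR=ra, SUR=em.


underlying: gofo-a-zv-iz
1. a, e -> 0 / V _: fires at position(s) 5: gofozviz
surface: gofozviz


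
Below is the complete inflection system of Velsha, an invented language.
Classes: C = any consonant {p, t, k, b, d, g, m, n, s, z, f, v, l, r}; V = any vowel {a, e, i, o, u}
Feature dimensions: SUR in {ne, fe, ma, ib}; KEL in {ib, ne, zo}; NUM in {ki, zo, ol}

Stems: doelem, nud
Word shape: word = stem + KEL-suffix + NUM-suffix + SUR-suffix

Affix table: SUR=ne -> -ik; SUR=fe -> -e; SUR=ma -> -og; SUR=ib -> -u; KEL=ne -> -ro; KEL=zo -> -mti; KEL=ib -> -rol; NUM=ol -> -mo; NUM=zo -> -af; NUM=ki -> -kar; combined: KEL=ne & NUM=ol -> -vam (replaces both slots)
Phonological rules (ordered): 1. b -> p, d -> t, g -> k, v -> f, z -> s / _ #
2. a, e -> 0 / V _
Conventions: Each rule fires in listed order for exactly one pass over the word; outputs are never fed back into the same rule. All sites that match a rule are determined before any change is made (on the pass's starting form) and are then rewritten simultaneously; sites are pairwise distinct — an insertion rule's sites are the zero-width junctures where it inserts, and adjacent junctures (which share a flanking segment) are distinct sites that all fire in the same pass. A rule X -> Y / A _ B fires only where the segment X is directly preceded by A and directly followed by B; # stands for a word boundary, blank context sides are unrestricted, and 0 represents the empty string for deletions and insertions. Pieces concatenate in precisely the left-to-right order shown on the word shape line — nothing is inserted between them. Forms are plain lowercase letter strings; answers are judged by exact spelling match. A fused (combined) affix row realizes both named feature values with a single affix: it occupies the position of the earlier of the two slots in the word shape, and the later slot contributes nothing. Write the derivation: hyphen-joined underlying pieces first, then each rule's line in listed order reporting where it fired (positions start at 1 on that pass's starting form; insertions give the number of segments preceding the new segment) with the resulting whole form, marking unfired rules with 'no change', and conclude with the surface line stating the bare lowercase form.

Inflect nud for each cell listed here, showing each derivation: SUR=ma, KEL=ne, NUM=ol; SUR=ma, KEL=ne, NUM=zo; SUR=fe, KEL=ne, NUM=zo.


cell SUR=ma, KEL=ne, NUM=ol:
underlying: nud-vam-og
1. b -> p, d -> t, g -> k, v -> f, z -> s / _ #: fires at position(s) 8: nudvamok
2. a, e -> 0 / V _: no change
surface: nudvamok

cell SUR=ma, KEL=ne, NUM=zo:
underlying: nud-ro-af-og
1. b -> p, d -> t, g -> k, v -> f, z -> s / _ #: fires at position(s) 9: nudroafok
2. a, e -> 0 / V _: fires at position(s) 6: nudrofok
surface: nudrofok

cell SUR=fe, KEL=ne, NUM=zo:
underlying: nud-ro-af-e
1. b -> p, d -> t, g -> k, v -> f, z -> s / _ #: no change
2. a, e -> 0 / V _: fires at position(s) 6: nudrofe
surface: nudrofe


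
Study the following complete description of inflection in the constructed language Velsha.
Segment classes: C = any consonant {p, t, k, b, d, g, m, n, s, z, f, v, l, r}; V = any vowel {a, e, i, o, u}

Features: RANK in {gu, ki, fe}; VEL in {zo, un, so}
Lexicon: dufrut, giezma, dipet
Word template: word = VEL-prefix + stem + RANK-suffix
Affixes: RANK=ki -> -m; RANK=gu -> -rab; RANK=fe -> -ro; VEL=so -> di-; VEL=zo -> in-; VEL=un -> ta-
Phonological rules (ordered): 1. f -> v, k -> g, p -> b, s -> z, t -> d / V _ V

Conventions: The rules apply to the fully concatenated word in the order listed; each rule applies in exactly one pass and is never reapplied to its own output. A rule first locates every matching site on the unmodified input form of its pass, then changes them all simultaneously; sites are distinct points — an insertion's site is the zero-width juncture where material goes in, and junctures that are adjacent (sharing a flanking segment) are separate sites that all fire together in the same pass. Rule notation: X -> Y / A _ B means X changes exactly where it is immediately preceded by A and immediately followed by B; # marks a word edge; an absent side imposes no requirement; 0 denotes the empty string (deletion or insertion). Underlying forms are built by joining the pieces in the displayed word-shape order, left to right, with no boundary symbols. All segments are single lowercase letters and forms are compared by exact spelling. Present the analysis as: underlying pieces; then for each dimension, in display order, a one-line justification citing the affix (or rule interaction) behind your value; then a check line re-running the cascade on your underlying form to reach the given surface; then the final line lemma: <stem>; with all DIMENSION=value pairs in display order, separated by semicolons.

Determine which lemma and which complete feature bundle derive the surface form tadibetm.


underlying: ta-dipet-m
RANK=ki - signalled by the affix -m
VEL=un - signalled by the affix ta-
check: tadipetm -> tadibetm
lemma: dipet; RANK=ki; VEL=un


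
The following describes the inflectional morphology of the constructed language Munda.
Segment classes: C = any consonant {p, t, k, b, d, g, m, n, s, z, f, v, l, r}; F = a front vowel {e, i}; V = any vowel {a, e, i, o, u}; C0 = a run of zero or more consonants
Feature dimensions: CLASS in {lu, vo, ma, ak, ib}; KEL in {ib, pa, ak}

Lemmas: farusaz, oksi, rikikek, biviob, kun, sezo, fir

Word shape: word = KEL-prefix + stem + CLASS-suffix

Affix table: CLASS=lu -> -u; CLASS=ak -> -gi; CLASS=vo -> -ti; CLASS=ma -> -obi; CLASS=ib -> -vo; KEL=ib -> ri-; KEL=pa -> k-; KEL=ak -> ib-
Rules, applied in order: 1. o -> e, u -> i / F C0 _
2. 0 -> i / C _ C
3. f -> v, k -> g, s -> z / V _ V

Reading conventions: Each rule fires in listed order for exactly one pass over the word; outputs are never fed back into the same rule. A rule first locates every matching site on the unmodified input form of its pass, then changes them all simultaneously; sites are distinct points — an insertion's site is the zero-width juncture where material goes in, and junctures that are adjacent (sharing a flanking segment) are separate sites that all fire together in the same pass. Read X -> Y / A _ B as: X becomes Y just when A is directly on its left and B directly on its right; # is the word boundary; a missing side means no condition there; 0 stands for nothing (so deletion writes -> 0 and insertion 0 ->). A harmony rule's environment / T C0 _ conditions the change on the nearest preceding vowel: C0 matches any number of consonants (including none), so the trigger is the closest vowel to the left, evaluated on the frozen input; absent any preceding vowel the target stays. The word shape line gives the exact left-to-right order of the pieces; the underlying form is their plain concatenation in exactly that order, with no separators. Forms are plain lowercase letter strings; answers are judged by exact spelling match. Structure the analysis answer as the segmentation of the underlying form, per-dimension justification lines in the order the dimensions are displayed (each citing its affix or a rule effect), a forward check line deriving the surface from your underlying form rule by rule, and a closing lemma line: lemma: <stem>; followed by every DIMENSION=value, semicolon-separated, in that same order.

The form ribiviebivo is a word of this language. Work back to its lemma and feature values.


underlying: ri-biviob-vo
CLASS=ib - signalled by the affix -vo
KEL=ib - signalled by the affix ri-
check: ribiviobvo -> ribiviebvo -> ribiviebivo -> ribiviebivo
lemma: biviob; CLASS=ib; KEL=ib


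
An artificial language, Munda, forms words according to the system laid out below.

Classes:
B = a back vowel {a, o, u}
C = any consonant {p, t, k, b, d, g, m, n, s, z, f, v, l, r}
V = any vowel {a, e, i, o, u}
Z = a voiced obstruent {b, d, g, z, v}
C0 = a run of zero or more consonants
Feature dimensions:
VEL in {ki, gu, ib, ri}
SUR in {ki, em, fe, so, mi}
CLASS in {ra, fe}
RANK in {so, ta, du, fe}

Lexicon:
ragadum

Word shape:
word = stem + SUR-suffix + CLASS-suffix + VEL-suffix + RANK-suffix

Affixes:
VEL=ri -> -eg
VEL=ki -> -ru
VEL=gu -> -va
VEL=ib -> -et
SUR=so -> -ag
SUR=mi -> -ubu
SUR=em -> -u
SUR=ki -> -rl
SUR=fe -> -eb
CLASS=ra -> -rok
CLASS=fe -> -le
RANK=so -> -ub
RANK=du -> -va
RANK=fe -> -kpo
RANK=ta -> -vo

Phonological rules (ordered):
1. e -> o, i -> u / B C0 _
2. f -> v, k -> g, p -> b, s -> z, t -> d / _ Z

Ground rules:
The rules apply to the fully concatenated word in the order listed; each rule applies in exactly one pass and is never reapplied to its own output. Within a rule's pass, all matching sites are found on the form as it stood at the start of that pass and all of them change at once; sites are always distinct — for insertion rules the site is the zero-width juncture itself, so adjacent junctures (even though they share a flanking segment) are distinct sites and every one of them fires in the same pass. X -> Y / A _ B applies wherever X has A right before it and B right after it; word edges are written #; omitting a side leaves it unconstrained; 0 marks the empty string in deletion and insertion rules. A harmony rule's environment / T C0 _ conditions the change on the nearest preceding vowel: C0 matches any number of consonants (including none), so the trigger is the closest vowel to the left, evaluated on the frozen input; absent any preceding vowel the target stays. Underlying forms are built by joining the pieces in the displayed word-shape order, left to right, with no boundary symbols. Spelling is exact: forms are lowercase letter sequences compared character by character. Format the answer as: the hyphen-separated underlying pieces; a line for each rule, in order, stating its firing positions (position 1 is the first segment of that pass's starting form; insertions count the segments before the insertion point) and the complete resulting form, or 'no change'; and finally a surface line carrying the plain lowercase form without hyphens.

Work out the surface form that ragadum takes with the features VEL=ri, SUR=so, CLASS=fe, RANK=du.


underlying: ragadum-ag-le-eg-va
1. e -> o, i -> u / B C0 _: fires at position(s) 11: ragadumagloegva
2. f -> v, k -> g, p -> b, s -> z, t -> d / _ Z: no change
surface: ragadumagloegva


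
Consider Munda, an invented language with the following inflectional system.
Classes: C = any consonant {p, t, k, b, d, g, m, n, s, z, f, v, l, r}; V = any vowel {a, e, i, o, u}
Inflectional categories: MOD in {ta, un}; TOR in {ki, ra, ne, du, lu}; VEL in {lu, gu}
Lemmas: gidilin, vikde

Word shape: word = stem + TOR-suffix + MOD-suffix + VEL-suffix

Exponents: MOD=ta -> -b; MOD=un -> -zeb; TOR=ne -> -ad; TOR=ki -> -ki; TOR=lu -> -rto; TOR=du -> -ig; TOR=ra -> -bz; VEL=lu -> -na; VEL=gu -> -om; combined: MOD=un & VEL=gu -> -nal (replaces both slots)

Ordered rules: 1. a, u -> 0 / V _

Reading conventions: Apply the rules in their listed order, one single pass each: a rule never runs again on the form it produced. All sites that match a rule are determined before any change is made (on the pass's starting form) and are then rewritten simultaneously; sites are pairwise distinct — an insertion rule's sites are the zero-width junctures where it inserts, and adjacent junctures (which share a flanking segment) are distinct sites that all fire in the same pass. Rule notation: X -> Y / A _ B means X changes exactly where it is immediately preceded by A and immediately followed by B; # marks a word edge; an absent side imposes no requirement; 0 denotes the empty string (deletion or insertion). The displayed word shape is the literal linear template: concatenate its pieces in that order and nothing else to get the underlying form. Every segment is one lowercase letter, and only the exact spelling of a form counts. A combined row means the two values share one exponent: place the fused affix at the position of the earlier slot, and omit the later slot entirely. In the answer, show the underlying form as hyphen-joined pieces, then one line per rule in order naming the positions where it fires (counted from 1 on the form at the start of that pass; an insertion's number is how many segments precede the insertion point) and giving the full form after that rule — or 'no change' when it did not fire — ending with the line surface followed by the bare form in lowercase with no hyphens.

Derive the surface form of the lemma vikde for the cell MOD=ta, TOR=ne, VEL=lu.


underlying: vikde-ad-b-na
1. a, u -> 0 / V _: fires at position(s) 6: vikdedbna
surface: vikdedbna


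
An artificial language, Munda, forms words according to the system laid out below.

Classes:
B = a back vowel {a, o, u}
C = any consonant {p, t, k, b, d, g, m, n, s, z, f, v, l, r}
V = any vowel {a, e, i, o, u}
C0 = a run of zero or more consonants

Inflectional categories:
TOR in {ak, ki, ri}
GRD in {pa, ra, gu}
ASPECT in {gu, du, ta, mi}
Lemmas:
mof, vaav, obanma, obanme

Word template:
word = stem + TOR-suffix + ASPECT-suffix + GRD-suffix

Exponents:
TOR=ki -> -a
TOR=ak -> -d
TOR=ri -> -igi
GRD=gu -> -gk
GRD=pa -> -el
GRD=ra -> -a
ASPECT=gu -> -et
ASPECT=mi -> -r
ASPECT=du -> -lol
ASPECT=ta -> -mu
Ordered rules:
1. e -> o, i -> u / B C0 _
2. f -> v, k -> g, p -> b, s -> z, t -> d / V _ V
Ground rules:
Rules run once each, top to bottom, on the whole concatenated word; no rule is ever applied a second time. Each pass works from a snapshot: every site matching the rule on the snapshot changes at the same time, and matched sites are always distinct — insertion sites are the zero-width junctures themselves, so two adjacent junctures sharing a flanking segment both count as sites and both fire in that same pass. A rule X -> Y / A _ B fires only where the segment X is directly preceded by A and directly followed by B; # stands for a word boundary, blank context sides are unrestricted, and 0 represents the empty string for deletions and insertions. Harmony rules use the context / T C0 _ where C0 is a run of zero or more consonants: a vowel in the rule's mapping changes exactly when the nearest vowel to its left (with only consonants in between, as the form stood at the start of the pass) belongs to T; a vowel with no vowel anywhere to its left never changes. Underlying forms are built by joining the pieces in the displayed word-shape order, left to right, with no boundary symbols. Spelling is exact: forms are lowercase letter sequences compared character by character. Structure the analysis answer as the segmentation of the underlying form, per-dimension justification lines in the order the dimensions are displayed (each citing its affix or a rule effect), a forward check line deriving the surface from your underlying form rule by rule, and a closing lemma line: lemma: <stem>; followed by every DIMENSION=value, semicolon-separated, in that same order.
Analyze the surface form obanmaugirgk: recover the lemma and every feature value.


underlying: obanma-igi-r-gk
TOR=ri - signalled by the affix -igi
GRD=gu - signalled by the affix -gk
ASPECT=mi - signalled by the affix -r
check: obanmaigirgk -> obanmaugirgk -> obanmaugirgk
lemma: obanma; TOR=ri; GRD=gu; ASPECT=mi


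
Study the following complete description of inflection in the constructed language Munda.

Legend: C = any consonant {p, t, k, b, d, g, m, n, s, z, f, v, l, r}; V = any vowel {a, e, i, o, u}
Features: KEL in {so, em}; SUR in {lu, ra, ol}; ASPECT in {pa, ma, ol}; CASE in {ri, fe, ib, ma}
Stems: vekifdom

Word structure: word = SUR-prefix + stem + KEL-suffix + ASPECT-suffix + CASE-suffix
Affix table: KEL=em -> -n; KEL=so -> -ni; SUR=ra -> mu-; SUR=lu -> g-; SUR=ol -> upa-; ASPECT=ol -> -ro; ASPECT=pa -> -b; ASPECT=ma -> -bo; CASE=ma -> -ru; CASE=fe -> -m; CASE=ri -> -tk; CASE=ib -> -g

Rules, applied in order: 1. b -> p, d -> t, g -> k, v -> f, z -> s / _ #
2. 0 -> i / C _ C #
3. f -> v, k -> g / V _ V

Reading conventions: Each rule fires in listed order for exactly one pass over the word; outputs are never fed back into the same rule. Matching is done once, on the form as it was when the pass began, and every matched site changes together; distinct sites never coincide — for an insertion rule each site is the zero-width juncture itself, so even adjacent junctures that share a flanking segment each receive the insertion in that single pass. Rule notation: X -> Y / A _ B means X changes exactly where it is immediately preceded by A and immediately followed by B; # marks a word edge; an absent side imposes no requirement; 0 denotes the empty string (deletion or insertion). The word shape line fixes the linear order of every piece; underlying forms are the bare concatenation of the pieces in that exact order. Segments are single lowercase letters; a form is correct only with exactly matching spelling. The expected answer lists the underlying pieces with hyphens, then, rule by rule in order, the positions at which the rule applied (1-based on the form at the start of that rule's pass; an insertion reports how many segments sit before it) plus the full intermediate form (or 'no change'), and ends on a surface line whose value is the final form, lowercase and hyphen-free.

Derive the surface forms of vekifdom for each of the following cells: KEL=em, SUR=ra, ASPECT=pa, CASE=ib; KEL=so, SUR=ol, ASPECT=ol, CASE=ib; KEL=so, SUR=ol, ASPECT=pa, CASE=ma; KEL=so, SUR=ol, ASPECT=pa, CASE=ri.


cell KEL=em, SUR=ra, ASPECT=pa, CASE=ib:
underlying: mu-vekifdom-n-b-g
1. b -> p, d -> t, g -> k, v -> f, z -> s / _ #: fires at position(s) 13: muvekifdomnbk
2. 0 -> i / C _ C #: inserts after position(s) 12: muvekifdomnbik
3. f -> v, k -> g / V _ V: fires at position(s) 5: muvegifdomnbik
surface: muvegifdomnbik

cell KEL=so, SUR=ol, ASPECT=ol, CASE=ib:
underlying: upa-vekifdom-ni-ro-g
1. b -> p, d -> t, g -> k, v -> f, z -> s / _ #: fires at position(s) 16: upavekifdomnirok
2. 0 -> i / C _ C #: no change
3. f -> v, k -> g / V _ V: fires at position(s) 6: upavegifdomnirok
surface: upavegifdomnirok

cell KEL=so, SUR=ol, ASPECT=pa, CASE=ma:
underlying: upa-vekifdom-ni-b-ru
1. b -> p, d -> t, g -> k, v -> f, z -> s / _ #: no change
2. 0 -> i / C _ C #: no change
3. f -> v, k -> g / V _ V: fires at position(s) 6: upavegifdomnibru
surface: upavegifdomnibru

cell KEL=so, SUR=ol, ASPECT=pa, CASE=ri:
underlying: upa-vekifdom-ni-b-tk
1. b -> p, d -> t, g -> k, v -> f, z -> s / _ #: no change
2. 0 -> i / C _ C #: inserts after position(s) 15: upavekifdomnibtik
3. f -> v, k -> g / V _ V: fires at position(s) 6: upavegifdomnibtik
surface: upavegifdomnibtik


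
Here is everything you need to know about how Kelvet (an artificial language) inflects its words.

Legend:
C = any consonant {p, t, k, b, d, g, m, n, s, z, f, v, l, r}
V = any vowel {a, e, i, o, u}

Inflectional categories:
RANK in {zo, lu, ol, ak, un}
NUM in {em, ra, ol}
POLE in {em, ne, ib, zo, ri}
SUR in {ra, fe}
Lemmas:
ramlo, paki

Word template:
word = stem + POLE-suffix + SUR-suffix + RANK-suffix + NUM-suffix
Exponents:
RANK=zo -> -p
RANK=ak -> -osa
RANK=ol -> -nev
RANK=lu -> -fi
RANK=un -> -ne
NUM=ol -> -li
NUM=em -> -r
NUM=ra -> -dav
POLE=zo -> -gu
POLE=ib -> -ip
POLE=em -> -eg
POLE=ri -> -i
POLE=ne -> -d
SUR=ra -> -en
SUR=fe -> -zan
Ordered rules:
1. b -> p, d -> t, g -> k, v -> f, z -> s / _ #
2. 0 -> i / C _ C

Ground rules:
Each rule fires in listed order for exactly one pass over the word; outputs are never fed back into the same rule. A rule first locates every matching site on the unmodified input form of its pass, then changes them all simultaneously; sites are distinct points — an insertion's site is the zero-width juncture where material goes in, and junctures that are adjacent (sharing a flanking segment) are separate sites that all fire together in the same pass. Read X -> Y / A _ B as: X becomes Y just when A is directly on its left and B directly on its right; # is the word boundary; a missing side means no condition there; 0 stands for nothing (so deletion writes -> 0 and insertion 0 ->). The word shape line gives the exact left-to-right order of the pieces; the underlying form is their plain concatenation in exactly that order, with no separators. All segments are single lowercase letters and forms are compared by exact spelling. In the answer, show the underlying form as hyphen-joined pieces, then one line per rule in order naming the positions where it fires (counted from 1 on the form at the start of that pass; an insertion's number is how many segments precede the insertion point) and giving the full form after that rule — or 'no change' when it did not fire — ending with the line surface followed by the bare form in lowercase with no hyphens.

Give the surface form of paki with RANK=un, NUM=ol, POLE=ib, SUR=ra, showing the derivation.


underlying: paki-ip-en-ne-li
1. b -> p, d -> t, g -> k, v -> f, z -> s / _ #: no change
2. 0 -> i / C _ C: inserts after position(s) 8: pakiipenineli
surface: pakiipenineli


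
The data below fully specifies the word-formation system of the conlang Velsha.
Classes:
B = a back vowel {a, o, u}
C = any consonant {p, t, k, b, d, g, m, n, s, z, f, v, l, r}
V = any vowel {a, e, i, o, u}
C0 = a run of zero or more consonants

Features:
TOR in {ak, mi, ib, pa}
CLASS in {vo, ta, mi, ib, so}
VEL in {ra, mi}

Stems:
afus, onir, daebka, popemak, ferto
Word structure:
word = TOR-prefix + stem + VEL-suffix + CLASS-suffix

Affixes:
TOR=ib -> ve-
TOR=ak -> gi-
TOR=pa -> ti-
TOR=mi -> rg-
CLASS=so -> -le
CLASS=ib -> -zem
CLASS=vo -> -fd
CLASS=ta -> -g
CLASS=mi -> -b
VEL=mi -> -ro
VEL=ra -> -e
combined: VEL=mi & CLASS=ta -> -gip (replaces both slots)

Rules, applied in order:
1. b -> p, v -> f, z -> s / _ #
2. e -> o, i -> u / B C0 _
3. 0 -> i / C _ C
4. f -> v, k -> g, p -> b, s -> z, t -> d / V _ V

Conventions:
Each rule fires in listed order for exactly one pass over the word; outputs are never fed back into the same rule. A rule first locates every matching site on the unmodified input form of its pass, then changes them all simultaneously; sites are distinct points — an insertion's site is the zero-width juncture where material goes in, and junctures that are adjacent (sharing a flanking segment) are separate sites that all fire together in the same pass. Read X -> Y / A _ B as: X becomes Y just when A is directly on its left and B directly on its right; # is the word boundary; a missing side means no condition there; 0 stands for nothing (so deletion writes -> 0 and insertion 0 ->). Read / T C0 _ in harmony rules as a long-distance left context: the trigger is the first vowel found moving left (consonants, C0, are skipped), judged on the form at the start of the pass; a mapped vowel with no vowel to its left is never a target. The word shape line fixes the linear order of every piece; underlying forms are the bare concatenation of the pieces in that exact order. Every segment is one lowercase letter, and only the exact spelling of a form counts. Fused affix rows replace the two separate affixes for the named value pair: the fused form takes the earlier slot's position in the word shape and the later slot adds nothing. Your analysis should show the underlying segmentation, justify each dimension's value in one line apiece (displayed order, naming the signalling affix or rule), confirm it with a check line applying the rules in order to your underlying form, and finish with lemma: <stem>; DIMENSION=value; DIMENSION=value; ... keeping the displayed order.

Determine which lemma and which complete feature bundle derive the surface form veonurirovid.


underlying: ve-onir-ro-fd
TOR=ib - signalled by the affix ve-
CLASS=vo - signalled by the affix -fd
VEL=mi - signalled by the affix -ro
check: veonirrofd -> veonirrofd -> veonurrofd -> veonurirofid -> veonurirovid
lemma: onir; TOR=ib; CLASS=vo; VEL=mi


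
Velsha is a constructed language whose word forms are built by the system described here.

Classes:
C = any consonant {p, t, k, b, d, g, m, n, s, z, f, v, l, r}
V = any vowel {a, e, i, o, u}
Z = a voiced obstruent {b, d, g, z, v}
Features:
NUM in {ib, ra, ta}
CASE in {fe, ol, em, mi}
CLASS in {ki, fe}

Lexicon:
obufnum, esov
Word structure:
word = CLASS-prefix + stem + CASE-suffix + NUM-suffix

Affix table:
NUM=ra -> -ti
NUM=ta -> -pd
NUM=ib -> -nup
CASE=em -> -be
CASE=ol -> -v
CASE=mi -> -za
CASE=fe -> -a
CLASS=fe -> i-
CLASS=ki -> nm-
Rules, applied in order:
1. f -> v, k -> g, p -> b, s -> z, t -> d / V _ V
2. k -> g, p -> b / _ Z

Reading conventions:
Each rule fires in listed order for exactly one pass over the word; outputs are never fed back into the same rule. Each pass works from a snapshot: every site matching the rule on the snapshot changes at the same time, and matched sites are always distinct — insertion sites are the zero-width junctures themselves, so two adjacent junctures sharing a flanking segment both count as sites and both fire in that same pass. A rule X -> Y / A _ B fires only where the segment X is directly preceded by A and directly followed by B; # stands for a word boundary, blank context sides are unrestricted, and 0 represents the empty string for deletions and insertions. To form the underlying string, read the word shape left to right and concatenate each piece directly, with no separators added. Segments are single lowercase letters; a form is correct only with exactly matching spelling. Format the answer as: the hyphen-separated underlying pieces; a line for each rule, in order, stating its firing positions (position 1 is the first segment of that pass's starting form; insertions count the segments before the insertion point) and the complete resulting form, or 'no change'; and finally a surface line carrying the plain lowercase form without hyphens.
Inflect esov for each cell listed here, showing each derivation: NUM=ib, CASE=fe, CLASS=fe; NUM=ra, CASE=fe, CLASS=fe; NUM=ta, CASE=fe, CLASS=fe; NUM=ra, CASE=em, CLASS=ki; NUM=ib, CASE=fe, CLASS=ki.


cell NUM=ib, CASE=fe, CLASS=fe:
underlying: i-esov-a-nup
1. f -> v, k -> g, p -> b, s -> z, t -> d / V _ V: fires at position(s) 3: iezovanup
2. k -> g, p -> b / _ Z: no change
surface: iezovanup

cell NUM=ra, CASE=fe, CLASS=fe:
underlying: i-esov-a-ti
1. f -> v, k -> g, p -> b, s -> z, t -> d / V _ V: fires at position(s) 3, 7: iezovadi
2. k -> g, p -> b / _ Z: no change
surface: iezovadi

cell NUM=ta, CASE=fe, CLASS=fe:
underlying: i-esov-a-pd
1. f -> v, k -> g, p -> b, s -> z, t -> d / V _ V: fires at position(s) 3: iezovapd
2. k -> g, p -> b / _ Z: fires at position(s) 7: iezovabd
surface: iezovabd

cell NUM=ra, CASE=em, CLASS=ki:
underlying: nm-esov-be-ti
1. f -> v, k -> g, p -> b, s -> z, t -> d / V _ V: fires at position(s) 4, 9: nmezovbedi
2. k -> g, p -> b / _ Z: no change
surface: nmezovbedi

cell NUM=ib, CASE=fe, CLASS=ki:
underlying: nm-esov-a-nup
1. f -> v, k -> g, p -> b, s -> z, t -> d / V _ V: fires at position(s) 4: nmezovanup
2. k -> g, p -> b / _ Z: no change
surface: nmezovanup


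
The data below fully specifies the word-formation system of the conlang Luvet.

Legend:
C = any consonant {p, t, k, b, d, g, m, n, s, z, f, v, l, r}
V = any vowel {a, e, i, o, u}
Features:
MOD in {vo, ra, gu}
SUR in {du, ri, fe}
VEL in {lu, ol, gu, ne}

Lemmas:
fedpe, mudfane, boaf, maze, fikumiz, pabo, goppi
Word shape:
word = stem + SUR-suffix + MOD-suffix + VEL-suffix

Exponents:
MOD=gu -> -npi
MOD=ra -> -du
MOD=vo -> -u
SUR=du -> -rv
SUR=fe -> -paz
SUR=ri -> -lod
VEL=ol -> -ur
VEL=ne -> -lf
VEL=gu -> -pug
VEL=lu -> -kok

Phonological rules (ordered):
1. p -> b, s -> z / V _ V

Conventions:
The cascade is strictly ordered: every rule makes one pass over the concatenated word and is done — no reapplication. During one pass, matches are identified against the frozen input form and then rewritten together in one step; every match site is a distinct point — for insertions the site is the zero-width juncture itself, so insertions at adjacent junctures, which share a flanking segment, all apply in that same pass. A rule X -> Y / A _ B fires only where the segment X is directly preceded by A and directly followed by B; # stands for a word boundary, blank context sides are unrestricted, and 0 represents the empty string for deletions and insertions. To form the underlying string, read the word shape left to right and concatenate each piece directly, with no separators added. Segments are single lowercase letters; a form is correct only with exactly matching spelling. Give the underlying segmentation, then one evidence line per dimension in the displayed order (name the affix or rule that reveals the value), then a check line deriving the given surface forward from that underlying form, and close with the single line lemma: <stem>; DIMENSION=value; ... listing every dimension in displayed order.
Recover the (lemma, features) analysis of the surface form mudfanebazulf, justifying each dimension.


underlying: mudfane-paz-u-lf
MOD=vo - signalled by the affix -u
SUR=fe - signalled by the affix -paz
VEL=ne - signalled by the affix -lf
check: mudfanepazulf -> mudfanebazulf
lemma: mudfane; MOD=vo; SUR=fe; VEL=ne


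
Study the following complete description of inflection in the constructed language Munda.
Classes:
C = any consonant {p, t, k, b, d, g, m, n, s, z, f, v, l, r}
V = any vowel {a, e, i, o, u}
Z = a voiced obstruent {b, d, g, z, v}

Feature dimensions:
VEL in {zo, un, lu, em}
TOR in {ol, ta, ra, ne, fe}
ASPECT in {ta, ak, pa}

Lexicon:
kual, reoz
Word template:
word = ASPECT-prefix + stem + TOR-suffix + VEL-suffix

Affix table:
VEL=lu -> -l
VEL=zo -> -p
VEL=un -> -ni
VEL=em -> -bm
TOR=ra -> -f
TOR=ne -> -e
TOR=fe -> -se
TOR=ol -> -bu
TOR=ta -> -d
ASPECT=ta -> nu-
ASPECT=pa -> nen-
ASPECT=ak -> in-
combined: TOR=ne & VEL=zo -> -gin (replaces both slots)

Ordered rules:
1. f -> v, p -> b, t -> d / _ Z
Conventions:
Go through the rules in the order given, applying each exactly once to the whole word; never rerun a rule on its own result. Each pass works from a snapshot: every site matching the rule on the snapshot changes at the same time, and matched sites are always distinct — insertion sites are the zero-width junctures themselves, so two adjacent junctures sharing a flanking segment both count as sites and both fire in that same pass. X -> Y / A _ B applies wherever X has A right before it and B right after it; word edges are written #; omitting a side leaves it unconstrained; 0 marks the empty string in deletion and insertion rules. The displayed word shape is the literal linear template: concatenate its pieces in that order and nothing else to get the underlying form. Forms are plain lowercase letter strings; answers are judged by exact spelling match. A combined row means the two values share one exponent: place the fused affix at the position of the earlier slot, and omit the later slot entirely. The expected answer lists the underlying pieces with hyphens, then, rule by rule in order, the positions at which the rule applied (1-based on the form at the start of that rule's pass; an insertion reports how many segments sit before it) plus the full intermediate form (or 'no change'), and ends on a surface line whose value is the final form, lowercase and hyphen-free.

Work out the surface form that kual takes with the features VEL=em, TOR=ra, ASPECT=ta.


underlying: nu-kual-f-bm
1. f -> v, p -> b, t -> d / _ Z: fires at position(s) 7: nukualvbm
surface: nukualvbm


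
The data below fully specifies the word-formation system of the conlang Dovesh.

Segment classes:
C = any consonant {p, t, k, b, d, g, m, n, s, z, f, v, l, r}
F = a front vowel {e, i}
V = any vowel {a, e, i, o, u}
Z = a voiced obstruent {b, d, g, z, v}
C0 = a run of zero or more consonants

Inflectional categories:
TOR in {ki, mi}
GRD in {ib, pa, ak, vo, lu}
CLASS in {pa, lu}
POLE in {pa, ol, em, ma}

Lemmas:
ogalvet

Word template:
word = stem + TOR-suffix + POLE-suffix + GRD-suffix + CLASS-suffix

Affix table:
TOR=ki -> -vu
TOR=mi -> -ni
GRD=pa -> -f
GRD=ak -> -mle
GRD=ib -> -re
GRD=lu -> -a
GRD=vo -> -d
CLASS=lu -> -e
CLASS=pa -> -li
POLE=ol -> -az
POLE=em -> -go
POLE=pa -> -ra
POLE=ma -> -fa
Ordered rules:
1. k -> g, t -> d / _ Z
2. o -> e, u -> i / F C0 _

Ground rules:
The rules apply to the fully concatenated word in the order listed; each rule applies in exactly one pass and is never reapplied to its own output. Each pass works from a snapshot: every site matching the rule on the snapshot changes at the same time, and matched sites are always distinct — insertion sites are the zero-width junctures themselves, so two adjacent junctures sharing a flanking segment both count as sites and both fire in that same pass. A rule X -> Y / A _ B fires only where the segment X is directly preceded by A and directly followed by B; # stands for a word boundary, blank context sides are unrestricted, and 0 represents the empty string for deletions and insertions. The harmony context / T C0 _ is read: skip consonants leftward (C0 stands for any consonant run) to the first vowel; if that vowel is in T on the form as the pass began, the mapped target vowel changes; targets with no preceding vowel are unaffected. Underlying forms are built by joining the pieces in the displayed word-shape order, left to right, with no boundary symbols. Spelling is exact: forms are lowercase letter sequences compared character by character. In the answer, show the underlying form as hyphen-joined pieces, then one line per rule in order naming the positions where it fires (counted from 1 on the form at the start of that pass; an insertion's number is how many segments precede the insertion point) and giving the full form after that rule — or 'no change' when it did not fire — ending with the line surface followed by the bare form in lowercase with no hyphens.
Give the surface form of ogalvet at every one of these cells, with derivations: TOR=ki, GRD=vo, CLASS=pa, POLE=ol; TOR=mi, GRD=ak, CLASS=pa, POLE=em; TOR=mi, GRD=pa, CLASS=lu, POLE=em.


cell TOR=ki, GRD=vo, CLASS=pa, POLE=ol:
underlying: ogalvet-vu-az-d-li
1. k -> g, t -> d / _ Z: fires at position(s) 7: ogalvedvuazdli
2. o -> e, u -> i / F C0 _: fires at position(s) 9: ogalvedviazdli
surface: ogalvedviazdli

cell TOR=mi, GRD=ak, CLASS=pa, POLE=em:
underlying: ogalvet-ni-go-mle-li
1. k -> g, t -> d / _ Z: no change
2. o -> e, u -> i / F C0 _: fires at position(s) 11: ogalvetnigemleli
surface: ogalvetnigemleli

cell TOR=mi, GRD=pa, CLASS=lu, POLE=em:
underlying: ogalvet-ni-go-f-e
1. k -> g, t -> d / _ Z: no change
2. o -> e, u -> i / F C0 _: fires at position(s) 11: ogalvetnigefe
surface: ogalvetnigefe
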